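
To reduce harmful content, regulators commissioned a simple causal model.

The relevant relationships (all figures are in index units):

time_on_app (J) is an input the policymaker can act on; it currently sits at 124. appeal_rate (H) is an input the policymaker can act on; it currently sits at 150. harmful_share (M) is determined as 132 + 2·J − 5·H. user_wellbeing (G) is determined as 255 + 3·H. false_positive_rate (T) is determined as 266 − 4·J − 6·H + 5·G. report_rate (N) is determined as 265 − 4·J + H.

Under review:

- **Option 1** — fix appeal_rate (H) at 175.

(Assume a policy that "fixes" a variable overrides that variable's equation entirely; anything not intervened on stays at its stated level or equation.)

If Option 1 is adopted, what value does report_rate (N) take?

-56

Option 1 (H := 175):
  J = 124
  H = 175
  N = 265 − 4·124 + 175 = -56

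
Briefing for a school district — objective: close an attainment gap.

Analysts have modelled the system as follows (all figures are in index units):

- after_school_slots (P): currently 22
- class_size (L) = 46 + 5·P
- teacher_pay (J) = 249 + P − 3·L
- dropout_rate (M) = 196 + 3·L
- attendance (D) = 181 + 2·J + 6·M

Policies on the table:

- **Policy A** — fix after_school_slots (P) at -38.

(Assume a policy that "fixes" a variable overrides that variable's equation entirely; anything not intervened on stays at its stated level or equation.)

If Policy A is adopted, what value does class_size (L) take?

Policy A (P := -38):
  P = -38
  L = 46 + 5·(-38) = -144

-144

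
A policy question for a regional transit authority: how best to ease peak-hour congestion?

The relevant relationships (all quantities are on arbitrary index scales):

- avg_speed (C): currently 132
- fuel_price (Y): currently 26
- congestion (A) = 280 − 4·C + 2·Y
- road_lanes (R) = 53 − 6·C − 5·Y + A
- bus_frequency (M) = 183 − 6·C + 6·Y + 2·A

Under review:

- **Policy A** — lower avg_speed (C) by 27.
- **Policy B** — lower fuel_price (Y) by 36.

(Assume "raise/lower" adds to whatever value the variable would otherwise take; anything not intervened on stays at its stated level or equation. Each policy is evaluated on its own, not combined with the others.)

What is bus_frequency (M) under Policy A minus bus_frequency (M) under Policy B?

738

Policy A (C − 27):
  C = 132 − 27 = 105
  Y = 26
  A = 280 − 4·105 + 2·26 = -88
  M = 183 − 6·105 + 6·26 + 2·(-88) = -467
Policy B (Y − 36):
  C = 132
  Y = 26 − 36 = -10
  A = 280 − 4·132 + 2·(-10) = -268
  M = 183 − 6·132 + 6·(-10) + 2·(-268) = -1205
M: -467 − (-1205) = 738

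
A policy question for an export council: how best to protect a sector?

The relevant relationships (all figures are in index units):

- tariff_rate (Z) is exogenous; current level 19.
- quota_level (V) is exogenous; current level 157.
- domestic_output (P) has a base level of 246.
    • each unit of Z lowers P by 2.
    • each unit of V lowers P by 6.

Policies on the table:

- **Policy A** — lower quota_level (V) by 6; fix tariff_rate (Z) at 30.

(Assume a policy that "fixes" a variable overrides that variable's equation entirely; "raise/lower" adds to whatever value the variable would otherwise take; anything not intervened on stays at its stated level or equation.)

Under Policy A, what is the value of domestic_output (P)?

Policy A (V − 6, Z := 30):
  Z = 30
  V = 157 − 6 = 151
  P = 246 − 2·30 − 6·151 = -720

-720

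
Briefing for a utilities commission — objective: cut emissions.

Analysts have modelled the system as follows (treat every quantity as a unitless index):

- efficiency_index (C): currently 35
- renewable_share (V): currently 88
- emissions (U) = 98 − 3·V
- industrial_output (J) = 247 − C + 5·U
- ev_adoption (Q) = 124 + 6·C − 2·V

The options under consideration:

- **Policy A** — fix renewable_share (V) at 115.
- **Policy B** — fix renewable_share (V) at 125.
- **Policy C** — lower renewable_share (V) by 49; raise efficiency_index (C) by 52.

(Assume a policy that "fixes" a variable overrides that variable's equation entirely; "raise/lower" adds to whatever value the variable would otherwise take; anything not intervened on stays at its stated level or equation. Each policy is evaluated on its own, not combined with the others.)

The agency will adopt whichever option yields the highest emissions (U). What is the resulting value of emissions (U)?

Policy A (V := 115):
  V = 115
  U = 98 − 3·115 = -247
Policy B (V := 125):
  V = 125
  U = 98 − 3·125 = -277
Policy C (V − 49, C + 52):
  V = 88 − 49 = 39
  U = 98 − 3·39 = -19
Comparing — Policy A: U=-247, Policy B: U=-277, Policy C: U=-19. Highest is -19 (Policy C).

-19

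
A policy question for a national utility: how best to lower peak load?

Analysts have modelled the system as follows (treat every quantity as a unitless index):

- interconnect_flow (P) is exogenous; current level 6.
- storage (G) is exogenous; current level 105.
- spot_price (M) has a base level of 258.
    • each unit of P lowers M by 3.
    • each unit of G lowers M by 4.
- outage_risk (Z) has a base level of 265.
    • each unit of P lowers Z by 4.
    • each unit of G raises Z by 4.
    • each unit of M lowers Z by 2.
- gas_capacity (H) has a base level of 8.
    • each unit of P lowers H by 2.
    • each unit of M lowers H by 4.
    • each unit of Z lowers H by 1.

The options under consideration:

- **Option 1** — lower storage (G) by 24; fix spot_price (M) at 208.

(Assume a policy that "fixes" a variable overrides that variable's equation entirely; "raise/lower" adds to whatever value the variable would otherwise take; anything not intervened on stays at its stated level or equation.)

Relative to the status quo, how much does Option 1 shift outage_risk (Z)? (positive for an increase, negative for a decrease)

Baseline:
  P = 6
  G = 105
  M = 258 − 3·6 − 4·105 = -180
  Z = 265 − 4·6 + 4·105 − 2·(-180) = 1021
Option 1 (G − 24, M := 208):
  P = 6
  G = 105 − 24 = 81
  M = 208
  Z = 265 − 4·6 + 4·81 − 2·208 = 149
Change in Z: 149 − 1021 = -872

-872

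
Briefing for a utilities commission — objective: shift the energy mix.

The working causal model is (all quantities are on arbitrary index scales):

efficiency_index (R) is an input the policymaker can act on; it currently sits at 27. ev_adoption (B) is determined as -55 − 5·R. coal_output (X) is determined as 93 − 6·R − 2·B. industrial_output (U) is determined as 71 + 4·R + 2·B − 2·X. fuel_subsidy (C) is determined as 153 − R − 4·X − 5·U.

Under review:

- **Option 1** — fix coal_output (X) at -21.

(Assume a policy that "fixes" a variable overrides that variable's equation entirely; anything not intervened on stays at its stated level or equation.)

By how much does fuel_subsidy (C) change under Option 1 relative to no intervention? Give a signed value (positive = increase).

-1992

Baseline:
  R = 27
  B = -55 − 5·27 = -190
  X = 93 − 6·27 − 2·(-190) = 311
  U = 71 + 4·27 + 2·(-190) − 2·311 = -823
  C = 153 − 27 − 4·311 − 5·(-823) = 2997
Option 1 (X := -21):
  R = 27
  B = -55 − 5·27 = -190
  X = -21
  U = 71 + 4·27 + 2·(-190) − 2·(-21) = -159
  C = 153 − 27 − 4·(-21) − 5·(-159) = 1005
Change in C: 1005 − 2997 = -1992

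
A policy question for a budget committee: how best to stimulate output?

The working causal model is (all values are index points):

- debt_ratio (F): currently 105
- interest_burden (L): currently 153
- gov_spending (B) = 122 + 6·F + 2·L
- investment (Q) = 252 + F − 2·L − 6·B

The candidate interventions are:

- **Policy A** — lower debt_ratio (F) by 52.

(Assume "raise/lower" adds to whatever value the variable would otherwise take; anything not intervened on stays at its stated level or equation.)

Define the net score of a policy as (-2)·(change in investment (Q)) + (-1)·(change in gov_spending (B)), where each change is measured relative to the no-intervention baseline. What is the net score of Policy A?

-3328

Baseline:
  F = 105
  L = 153
  B = 122 + 6·105 + 2·153 = 1058
  Q = 252 + 105 − 2·153 − 6·1058 = -6297
Policy A (F − 52):
  F = 105 − 52 = 53
  L = 153
  B = 122 + 6·53 + 2·153 = 746
  Q = 252 + 53 − 2·153 − 6·746 = -4477
ΔQ = -4477 − (-6297) = 1820; ΔB = 746 − 1058 = -312
Score = (-2)·1820 + (-1)·(-312) = -3328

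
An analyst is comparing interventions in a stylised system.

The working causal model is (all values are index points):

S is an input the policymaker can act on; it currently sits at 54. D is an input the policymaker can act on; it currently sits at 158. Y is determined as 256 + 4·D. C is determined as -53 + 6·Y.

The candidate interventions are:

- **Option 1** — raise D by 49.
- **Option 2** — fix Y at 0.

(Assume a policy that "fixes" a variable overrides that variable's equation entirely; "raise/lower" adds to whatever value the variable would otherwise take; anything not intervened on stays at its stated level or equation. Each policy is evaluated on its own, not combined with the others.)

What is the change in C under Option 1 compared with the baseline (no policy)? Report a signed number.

1176

Baseline:
  D = 158
  Y = 256 + 4·158 = 888
  C = -53 + 6·888 = 5275
Option 1 (D + 49):
  D = 158 + 49 = 207
  Y = 256 + 4·207 = 1084
  C = -53 + 6·1084 = 6451
Change in C: 6451 − 5275 = 1176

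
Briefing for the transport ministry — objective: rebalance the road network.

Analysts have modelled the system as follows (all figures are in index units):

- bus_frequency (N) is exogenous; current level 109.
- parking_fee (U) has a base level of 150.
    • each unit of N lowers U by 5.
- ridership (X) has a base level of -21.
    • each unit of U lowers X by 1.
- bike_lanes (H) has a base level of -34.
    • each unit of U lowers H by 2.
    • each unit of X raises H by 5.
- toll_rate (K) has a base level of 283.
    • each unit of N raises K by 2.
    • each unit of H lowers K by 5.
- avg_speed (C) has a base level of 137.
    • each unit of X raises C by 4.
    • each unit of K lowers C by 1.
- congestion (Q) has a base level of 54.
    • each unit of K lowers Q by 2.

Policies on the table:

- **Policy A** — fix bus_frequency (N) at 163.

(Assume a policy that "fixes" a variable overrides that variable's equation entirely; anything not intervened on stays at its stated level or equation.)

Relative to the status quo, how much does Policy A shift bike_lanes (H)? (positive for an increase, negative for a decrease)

Baseline:
  N = 109
  U = 150 − 5·109 = -395
  X = -21 − (-395) = 374
  H = -34 − 2·(-395) + 5·374 = 2626
Policy A (N := 163):
  N = 163
  U = 150 − 5·163 = -665
  X = -21 − (-665) = 644
  H = -34 − 2·(-665) + 5·644 = 4516
Change in H: 4516 − 2626 = 1890

1890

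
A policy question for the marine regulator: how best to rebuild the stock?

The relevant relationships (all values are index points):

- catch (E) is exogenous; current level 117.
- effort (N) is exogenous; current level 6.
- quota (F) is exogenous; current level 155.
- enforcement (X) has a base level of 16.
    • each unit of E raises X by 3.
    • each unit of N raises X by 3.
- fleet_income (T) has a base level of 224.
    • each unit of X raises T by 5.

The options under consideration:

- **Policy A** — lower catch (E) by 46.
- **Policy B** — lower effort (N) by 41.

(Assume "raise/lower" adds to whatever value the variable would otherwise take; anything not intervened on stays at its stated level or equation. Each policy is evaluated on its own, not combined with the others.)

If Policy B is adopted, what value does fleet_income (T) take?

Policy B (N − 41):
  E = 117
  N = 6 − 41 = -35
  X = 16 + 3·117 + 3·(-35) = 262
  T = 224 + 5·262 = 1534

1534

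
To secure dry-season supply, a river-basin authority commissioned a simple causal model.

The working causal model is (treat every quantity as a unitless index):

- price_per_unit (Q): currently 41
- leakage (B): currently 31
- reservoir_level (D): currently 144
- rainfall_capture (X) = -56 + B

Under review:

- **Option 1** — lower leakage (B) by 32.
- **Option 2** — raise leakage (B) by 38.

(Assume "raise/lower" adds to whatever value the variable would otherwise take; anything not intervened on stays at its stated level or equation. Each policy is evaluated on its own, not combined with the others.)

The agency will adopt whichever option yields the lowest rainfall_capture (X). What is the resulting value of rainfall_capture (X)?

-57

Option 1 (B − 32):
  B = 31 − 32 = -1
  X = -56 + (-1) = -57
Option 2 (B + 38):
  B = 31 + 38 = 69
  X = -56 + 69 = 13
Comparing — Option 1: X=-57, Option 2: X=13. Lowest is -57 (Option 1).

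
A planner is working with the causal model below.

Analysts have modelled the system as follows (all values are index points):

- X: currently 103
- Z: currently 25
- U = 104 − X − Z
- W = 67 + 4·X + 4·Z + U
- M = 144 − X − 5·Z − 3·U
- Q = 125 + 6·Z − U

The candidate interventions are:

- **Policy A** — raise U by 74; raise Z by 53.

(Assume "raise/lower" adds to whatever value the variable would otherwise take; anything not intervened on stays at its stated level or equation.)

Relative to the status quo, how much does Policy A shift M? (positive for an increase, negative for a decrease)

Baseline:
  X = 103
  Z = 25
  U = 104 − 103 − 25 = -24
  M = 144 − 103 − 5·25 − 3·(-24) = -12
Policy A (U + 74, Z + 53):
  X = 103
  Z = 25 + 53 = 78
  U = 104 − 103 − 78 (+74 from intervention) = -3
  M = 144 − 103 − 5·78 − 3·(-3) = -340
Change in M: -340 − (-12) = -328

-328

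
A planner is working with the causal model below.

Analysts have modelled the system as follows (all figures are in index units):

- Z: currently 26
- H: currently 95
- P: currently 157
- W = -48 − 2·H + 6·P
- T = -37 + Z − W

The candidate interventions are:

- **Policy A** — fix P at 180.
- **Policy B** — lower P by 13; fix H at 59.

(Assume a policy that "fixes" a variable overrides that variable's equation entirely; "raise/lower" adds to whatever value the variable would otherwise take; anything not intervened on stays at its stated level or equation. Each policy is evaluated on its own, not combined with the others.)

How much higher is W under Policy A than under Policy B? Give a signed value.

Policy A (P := 180):
  H = 95
  P = 180
  W = -48 − 2·95 + 6·180 = 842
Policy B (P − 13, H := 59):
  H = 59
  P = 157 − 13 = 144
  W = -48 − 2·59 + 6·144 = 698
W: 842 − 698 = 144

144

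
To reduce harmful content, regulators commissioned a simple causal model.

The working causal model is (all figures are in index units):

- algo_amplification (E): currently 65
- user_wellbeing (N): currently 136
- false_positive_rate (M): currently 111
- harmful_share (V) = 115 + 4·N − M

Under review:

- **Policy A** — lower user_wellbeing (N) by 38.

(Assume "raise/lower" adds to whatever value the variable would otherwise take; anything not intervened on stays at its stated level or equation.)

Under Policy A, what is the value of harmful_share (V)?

Policy A (N − 38):
  N = 136 − 38 = 98
  M = 111
  V = 115 + 4·98 − 111 = 396

396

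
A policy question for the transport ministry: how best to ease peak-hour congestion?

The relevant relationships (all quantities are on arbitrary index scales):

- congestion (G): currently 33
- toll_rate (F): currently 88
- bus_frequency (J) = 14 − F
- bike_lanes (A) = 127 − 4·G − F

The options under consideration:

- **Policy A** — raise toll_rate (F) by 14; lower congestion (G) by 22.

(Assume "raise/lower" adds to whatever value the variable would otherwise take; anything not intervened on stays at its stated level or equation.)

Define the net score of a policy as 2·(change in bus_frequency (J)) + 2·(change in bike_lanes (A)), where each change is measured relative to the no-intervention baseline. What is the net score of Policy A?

Baseline:
  G = 33
  F = 88
  J = 14 − 88 = -74
  A = 127 − 4·33 − 88 = -93
Policy A (F + 14, G − 22):
  G = 33 − 22 = 11
  F = 88 + 14 = 102
  J = 14 − 102 = -88
  A = 127 − 4·11 − 102 = -19
ΔJ = -88 − (-74) = -14; ΔA = -19 − (-93) = 74
Score = 2·(-14) + 2·74 = 120

120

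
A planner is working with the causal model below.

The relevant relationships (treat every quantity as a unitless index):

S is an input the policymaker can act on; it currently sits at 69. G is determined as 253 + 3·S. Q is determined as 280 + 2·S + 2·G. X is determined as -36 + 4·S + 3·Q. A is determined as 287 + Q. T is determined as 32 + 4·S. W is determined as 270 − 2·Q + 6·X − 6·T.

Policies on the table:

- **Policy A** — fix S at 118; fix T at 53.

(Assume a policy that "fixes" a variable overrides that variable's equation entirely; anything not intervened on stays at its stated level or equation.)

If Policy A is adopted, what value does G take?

607

Policy A (S := 118, T := 53):
  S = 118
  G = 253 + 3·118 = 607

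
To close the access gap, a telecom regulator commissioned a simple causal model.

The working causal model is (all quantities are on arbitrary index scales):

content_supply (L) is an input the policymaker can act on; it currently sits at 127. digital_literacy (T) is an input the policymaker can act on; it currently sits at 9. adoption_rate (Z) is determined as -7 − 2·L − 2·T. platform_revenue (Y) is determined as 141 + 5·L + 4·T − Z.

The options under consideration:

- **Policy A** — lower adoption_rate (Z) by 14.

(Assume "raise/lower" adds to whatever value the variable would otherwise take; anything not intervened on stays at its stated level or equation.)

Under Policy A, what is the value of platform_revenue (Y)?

Policy A (Z − 14):
  L = 127
  T = 9
  Z = -7 − 2·127 − 2·9 (−14 from intervention) = -293
  Y = 141 + 5·127 + 4·9 − (-293) = 1105

1105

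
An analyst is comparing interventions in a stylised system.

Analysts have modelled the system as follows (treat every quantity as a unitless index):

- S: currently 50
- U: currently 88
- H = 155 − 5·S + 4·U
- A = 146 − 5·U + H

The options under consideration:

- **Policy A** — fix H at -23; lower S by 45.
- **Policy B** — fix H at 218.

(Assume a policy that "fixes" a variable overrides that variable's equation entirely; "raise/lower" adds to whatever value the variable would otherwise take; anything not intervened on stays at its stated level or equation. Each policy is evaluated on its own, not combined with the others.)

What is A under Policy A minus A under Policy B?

-241

Policy A (H := -23, S − 45):
  S = 50 − 45 = 5
  U = 88
  H = -23
  A = 146 − 5·88 + (-23) = -317
Policy B (H := 218):
  S = 50
  U = 88
  H = 218
  A = 146 − 5·88 + 218 = -76
A: -317 − (-76) = -241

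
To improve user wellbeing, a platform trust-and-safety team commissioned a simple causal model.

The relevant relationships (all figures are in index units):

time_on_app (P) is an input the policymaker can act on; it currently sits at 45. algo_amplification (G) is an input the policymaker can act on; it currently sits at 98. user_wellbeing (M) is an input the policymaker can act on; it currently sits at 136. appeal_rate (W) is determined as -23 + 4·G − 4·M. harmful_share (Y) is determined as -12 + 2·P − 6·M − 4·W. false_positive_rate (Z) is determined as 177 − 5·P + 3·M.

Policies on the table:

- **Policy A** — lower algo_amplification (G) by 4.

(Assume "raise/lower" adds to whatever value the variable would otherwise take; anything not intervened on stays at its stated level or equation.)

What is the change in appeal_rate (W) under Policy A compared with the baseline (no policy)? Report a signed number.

-16

Baseline:
  G = 98
  M = 136
  W = -23 + 4·98 − 4·136 = -175
Policy A (G − 4):
  G = 98 − 4 = 94
  M = 136
  W = -23 + 4·94 − 4·136 = -191
Change in W: -191 − (-175) = -16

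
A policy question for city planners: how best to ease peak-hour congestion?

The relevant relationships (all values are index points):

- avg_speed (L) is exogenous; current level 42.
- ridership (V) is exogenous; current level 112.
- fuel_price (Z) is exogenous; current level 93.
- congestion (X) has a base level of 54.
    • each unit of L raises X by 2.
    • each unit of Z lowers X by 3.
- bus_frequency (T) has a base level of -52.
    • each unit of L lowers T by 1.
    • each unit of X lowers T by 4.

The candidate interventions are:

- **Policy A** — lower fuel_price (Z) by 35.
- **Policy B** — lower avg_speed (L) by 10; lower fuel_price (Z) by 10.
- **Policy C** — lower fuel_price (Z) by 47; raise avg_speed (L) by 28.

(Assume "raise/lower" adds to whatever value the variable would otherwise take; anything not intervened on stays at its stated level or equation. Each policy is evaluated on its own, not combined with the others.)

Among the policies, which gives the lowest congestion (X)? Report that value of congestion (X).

-131

Policy A (Z − 35):
  L = 42
  Z = 93 − 35 = 58
  X = 54 + 2·42 − 3·58 = -36
Policy B (L − 10, Z − 10):
  L = 42 − 10 = 32
  Z = 93 − 10 = 83
  X = 54 + 2·32 − 3·83 = -131
Policy C (Z − 47, L + 28):
  L = 42 + 28 = 70
  Z = 93 − 47 = 46
  X = 54 + 2·70 − 3·46 = 56
Comparing — Policy A: X=-36, Policy B: X=-131, Policy C: X=56. Lowest is -131 (Policy B).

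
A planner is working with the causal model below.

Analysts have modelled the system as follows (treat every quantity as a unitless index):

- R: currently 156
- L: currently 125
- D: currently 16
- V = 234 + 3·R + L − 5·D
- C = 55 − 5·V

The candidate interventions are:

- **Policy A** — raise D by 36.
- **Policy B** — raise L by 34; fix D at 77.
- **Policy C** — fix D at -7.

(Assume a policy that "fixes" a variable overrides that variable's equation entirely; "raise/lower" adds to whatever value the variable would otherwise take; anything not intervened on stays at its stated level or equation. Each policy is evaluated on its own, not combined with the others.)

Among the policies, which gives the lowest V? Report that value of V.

476

Policy A (D + 36):
  R = 156
  L = 125
  D = 16 + 36 = 52
  V = 234 + 3·156 + 125 − 5·52 = 567
Policy B (L + 34, D := 77):
  R = 156
  L = 125 + 34 = 159
  D = 77
  V = 234 + 3·156 + 159 − 5·77 = 476
Policy C (D := -7):
  R = 156
  L = 125
  D = -7
  V = 234 + 3·156 + 125 − 5·(-7) = 862
Comparing — Policy A: V=567, Policy B: V=476, Policy C: V=862. Lowest is 476 (Policy B).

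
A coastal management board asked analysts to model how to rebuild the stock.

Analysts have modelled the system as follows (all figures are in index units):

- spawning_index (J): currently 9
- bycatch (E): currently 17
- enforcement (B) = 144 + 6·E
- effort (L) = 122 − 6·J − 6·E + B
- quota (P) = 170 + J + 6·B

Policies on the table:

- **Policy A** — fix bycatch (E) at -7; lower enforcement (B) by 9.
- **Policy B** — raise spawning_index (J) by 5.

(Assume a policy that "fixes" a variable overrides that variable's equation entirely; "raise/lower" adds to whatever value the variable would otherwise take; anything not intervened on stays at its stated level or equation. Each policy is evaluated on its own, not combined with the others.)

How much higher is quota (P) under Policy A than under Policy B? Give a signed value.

-923

Policy A (E := -7, B − 9):
  J = 9
  E = -7
  B = 144 + 6·(-7) (−9 from intervention) = 93
  P = 170 + 9 + 6·93 = 737
Policy B (J + 5):
  J = 9 + 5 = 14
  E = 17
  B = 144 + 6·17 = 246
  P = 170 + 14 + 6·246 = 1660
P: 737 − 1660 = -923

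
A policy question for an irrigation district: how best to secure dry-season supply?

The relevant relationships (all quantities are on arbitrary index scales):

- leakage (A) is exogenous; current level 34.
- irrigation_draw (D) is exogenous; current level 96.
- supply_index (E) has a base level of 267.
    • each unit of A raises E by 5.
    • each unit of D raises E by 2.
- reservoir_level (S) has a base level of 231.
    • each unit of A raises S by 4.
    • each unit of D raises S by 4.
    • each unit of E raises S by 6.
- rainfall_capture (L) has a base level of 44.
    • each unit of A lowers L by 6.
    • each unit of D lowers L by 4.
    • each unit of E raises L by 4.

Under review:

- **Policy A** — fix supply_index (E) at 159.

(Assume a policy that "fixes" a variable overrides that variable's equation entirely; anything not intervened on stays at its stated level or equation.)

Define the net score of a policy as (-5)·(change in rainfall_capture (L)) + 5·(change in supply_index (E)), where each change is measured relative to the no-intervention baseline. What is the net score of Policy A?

7050

Baseline:
  A = 34
  D = 96
  E = 267 + 5·34 + 2·96 = 629
  L = 44 − 6·34 − 4·96 + 4·629 = 1972
Policy A (E := 159):
  A = 34
  D = 96
  E = 159
  L = 44 − 6·34 − 4·96 + 4·159 = 92
ΔL = 92 − 1972 = -1880; ΔE = 159 − 629 = -470
Score = (-5)·(-1880) + 5·(-470) = 7050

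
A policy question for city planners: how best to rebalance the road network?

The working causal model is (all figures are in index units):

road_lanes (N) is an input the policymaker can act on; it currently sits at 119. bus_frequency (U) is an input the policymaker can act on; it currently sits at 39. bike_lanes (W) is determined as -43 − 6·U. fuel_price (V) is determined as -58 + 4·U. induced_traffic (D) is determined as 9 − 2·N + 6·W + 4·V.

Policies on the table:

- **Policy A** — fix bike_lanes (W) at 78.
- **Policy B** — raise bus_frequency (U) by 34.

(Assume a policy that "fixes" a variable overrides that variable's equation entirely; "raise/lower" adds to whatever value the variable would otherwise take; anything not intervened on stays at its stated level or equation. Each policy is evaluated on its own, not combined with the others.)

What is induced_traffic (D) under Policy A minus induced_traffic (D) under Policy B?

2810

Policy A (W := 78):
  N = 119
  U = 39
  W = 78
  V = -58 + 4·39 = 98
  D = 9 − 2·119 + 6·78 + 4·98 = 631
Policy B (U + 34):
  N = 119
  U = 39 + 34 = 73
  W = -43 − 6·73 = -481
  V = -58 + 4·73 = 234
  D = 9 − 2·119 + 6·(-481) + 4·234 = -2179
D: 631 − (-2179) = 2810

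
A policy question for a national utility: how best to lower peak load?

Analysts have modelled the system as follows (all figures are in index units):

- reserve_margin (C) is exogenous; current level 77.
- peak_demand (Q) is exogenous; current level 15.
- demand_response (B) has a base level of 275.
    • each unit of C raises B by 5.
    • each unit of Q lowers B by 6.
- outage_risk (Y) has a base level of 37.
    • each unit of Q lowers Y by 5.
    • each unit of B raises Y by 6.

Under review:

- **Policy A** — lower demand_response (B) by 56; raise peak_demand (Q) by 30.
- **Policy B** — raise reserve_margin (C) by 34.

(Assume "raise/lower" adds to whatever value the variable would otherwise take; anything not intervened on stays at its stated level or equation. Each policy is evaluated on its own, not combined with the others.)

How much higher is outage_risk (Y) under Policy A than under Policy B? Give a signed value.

-2586

Policy A (B − 56, Q + 30):
  C = 77
  Q = 15 + 30 = 45
  B = 275 + 5·77 − 6·45 (−56 from intervention) = 334
  Y = 37 − 5·45 + 6·334 = 1816
Policy B (C + 34):
  C = 77 + 34 = 111
  Q = 15
  B = 275 + 5·111 − 6·15 = 740
  Y = 37 − 5·15 + 6·740 = 4402
Y: 1816 − 4402 = -2586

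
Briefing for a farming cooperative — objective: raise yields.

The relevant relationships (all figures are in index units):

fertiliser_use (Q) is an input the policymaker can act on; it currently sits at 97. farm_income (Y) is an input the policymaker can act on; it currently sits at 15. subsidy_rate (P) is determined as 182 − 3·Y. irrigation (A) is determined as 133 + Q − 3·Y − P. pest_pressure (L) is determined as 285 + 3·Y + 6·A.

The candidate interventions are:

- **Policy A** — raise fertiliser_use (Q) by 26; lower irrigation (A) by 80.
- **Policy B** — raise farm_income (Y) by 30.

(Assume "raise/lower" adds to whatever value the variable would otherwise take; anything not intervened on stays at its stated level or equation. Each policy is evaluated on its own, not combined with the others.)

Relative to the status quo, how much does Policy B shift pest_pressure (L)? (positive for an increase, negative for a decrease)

90

Baseline:
  Q = 97
  Y = 15
  P = 182 − 3·15 = 137
  A = 133 + 97 − 3·15 − 137 = 48
  L = 285 + 3·15 + 6·48 = 618
Policy B (Y + 30):
  Q = 97
  Y = 15 + 30 = 45
  P = 182 − 3·45 = 47
  A = 133 + 97 − 3·45 − 47 = 48
  L = 285 + 3·45 + 6·48 = 708
Change in L: 708 − 618 = 90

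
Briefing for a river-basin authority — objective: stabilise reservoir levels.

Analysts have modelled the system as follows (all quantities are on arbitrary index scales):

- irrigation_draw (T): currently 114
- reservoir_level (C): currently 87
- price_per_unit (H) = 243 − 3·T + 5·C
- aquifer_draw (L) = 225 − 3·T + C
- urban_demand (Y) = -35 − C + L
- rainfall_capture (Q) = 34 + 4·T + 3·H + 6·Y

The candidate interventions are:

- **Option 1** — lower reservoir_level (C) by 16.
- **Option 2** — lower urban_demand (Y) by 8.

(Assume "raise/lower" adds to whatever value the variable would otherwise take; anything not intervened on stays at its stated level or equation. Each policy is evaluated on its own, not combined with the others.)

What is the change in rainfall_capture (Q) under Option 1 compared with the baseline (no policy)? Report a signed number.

Baseline:
  T = 114
  C = 87
  H = 243 − 3·114 + 5·87 = 336
  L = 225 − 3·114 + 87 = -30
  Y = -35 − 87 + (-30) = -152
  Q = 34 + 4·114 + 3·336 + 6·(-152) = 586
Option 1 (C − 16):
  T = 114
  C = 87 − 16 = 71
  H = 243 − 3·114 + 5·71 = 256
  L = 225 − 3·114 + 71 = -46
  Y = -35 − 71 + (-46) = -152
  Q = 34 + 4·114 + 3·256 + 6·(-152) = 346
Change in Q: 346 − 586 = -240

-240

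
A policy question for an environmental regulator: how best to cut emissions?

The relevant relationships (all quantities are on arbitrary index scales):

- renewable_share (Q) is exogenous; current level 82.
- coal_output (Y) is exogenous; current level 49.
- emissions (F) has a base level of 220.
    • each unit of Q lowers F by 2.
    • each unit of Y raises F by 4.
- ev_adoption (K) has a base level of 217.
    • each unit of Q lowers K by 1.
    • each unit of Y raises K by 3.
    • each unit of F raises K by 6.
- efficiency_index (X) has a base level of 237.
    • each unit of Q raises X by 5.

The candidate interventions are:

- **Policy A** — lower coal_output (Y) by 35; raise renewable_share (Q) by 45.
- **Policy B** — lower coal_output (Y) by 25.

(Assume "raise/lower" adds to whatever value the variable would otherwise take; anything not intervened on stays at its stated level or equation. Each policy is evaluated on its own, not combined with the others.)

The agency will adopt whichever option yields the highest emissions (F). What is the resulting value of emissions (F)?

Policy A (Y − 35, Q + 45):
  Q = 82 + 45 = 127
  Y = 49 − 35 = 14
  F = 220 − 2·127 + 4·14 = 22
Policy B (Y − 25):
  Q = 82
  Y = 49 − 25 = 24
  F = 220 − 2·82 + 4·24 = 152
Comparing — Policy A: F=22, Policy B: F=152. Highest is 152 (Policy B).

152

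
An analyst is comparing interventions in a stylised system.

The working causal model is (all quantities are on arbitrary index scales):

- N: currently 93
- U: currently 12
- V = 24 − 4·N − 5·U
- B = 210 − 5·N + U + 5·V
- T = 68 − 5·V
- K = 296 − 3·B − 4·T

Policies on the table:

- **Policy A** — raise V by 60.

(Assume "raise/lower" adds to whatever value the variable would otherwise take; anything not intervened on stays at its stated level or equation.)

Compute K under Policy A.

-987

Policy A (V + 60):
  N = 93
  U = 12
  V = 24 − 4·93 − 5·12 (+60 from intervention) = -348
  B = 210 − 5·93 + 12 + 5·(-348) = -1983
  T = 68 − 5·(-348) = 1808
  K = 296 − 3·(-1983) − 4·1808 = -987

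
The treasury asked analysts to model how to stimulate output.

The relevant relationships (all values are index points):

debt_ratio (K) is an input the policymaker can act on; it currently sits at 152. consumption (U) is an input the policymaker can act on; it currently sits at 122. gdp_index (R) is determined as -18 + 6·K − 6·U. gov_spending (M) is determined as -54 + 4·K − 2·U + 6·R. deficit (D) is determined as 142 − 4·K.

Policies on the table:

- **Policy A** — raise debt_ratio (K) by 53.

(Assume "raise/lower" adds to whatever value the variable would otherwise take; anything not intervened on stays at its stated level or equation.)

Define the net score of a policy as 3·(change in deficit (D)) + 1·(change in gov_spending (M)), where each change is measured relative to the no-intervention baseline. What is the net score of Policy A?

Baseline:
  K = 152
  U = 122
  R = -18 + 6·152 − 6·122 = 162
  M = -54 + 4·152 − 2·122 + 6·162 = 1282
  D = 142 − 4·152 = -466
Policy A (K + 53):
  K = 152 + 53 = 205
  U = 122
  R = -18 + 6·205 − 6·122 = 480
  M = -54 + 4·205 − 2·122 + 6·480 = 3402
  D = 142 − 4·205 = -678
ΔD = -678 − (-466) = -212; ΔM = 3402 − 1282 = 2120
Score = 3·(-212) + 1·2120 = 1484

1484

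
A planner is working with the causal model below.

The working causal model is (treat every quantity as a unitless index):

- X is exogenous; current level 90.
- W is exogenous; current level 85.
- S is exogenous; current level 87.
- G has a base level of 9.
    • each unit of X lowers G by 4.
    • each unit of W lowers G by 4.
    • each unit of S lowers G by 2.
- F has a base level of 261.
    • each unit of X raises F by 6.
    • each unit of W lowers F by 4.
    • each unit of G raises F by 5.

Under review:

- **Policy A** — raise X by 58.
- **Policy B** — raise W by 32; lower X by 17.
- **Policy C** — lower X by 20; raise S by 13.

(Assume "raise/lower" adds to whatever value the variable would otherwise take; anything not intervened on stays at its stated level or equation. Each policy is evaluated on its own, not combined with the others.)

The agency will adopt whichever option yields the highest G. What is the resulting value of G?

Policy A (X + 58):
  X = 90 + 58 = 148
  W = 85
  S = 87
  G = 9 − 4·148 − 4·85 − 2·87 = -1097
Policy B (W + 32, X − 17):
  X = 90 − 17 = 73
  W = 85 + 32 = 117
  S = 87
  G = 9 − 4·73 − 4·117 − 2·87 = -925
Policy C (X − 20, S + 13):
  X = 90 − 20 = 70
  W = 85
  S = 87 + 13 = 100
  G = 9 − 4·70 − 4·85 − 2·100 = -811
Comparing — Policy A: G=-1097, Policy B: G=-925, Policy C: G=-811. Highest is -811 (Policy C).

-811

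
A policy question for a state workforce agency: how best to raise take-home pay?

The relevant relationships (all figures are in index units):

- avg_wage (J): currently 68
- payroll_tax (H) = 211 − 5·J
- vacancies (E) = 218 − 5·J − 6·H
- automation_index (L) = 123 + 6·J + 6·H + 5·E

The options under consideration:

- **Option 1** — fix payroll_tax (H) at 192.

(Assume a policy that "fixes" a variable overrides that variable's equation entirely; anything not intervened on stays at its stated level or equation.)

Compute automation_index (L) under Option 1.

Option 1 (H := 192):
  J = 68
  H = 192
  E = 218 − 5·68 − 6·192 = -1274
  L = 123 + 6·68 + 6·192 + 5·(-1274) = -4687

-4687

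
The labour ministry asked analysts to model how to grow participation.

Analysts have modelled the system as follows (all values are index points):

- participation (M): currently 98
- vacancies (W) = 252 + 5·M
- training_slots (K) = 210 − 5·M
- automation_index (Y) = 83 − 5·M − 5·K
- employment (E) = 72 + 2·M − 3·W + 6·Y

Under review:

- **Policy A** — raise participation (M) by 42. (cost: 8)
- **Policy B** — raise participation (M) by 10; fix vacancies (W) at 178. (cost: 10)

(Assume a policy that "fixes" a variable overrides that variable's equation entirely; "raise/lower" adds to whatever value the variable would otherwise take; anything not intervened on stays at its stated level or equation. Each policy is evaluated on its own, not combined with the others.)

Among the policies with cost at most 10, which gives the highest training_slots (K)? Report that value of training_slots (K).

-330

Policy A (M + 42):
  M = 98 + 42 = 140
  K = 210 − 5·140 = -490
Policy B (M + 10, W := 178):
  M = 98 + 10 = 108
  K = 210 − 5·108 = -330
Comparing — Policy A: K=-490, Policy B: K=-330. Highest is -330 (Policy B).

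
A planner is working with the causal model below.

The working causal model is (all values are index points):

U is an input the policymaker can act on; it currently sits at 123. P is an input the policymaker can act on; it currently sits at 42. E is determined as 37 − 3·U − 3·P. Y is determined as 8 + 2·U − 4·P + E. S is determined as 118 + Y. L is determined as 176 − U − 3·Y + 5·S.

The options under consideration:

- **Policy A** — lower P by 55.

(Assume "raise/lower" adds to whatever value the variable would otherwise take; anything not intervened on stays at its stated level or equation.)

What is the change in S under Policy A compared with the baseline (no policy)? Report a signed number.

Baseline:
  U = 123
  P = 42
  E = 37 − 3·123 − 3·42 = -458
  Y = 8 + 2·123 − 4·42 + (-458) = -372
  S = 118 + (-372) = -254
Policy A (P − 55):
  U = 123
  P = 42 − 55 = -13
  E = 37 − 3·123 − 3·(-13) = -293
  Y = 8 + 2·123 − 4·(-13) + (-293) = 13
  S = 118 + 13 = 131
Change in S: 131 − (-254) = 385

385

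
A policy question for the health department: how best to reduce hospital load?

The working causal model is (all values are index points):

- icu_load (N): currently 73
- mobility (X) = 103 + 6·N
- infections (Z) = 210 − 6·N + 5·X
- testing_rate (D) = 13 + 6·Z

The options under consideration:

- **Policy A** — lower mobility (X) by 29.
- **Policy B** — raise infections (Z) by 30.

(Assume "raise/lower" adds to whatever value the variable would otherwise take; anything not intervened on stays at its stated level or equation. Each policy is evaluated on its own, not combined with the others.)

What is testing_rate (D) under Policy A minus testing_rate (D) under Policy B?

-1050

Policy A (X − 29):
  N = 73
  X = 103 + 6·73 (−29 from intervention) = 512
  Z = 210 − 6·73 + 5·512 = 2332
  D = 13 + 6·2332 = 14005
Policy B (Z + 30):
  N = 73
  X = 103 + 6·73 = 541
  Z = 210 − 6·73 + 5·541 (+30 from intervention) = 2507
  D = 13 + 6·2507 = 15055
D: 14005 − 15055 = -1050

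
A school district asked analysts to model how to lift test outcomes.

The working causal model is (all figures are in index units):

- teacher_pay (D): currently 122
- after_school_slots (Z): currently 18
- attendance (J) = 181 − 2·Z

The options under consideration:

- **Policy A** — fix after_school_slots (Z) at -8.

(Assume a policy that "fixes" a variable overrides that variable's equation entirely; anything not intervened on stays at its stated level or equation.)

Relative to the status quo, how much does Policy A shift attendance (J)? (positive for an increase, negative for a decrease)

Baseline:
  Z = 18
  J = 181 − 2·18 = 145
Policy A (Z := -8):
  Z = -8
  J = 181 − 2·(-8) = 197
Change in J: 197 − 145 = 52

52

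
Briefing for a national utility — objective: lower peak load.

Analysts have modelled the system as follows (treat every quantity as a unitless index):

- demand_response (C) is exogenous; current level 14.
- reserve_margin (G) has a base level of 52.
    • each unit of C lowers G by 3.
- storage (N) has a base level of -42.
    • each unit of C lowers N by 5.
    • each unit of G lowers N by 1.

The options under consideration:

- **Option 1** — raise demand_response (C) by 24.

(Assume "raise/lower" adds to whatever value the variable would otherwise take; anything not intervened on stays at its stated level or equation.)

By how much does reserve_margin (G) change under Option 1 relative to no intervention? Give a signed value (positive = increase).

Baseline:
  C = 14
  G = 52 − 3·14 = 10
Option 1 (C + 24):
  C = 14 + 24 = 38
  G = 52 − 3·38 = -62
Change in G: -62 − 10 = -72

-72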